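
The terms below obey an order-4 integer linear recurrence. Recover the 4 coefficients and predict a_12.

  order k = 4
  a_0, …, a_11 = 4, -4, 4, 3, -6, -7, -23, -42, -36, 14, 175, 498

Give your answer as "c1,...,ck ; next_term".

2,-1,-1,-3 ; 915

  a_4 = 2·3 + -1·4 + -1·-4 + -3·4 = -6
  a_5 = 2·-6 + -1·3 + -1·4 + -3·-4 = -7
  a_6 = 2·-7 + -1·-6 + -1·3 + -3·4 = -23
  a_7 = 2·-23 + -1·-7 + -1·-6 + -3·3 = -42
  a_8 = 2·-42 + -1·-23 + -1·-7 + -3·-6 = -36
  a_9 = 2·-36 + -1·-42 + -1·-23 + -3·-7 = 14
  a_10 = 2·14 + -1·-36 + -1·-42 + -3·-23 = 175
  a_11 = 2·175 + -1·14 + -1·-36 + -3·-42 = 498
  a_12 = 2·498 + -1·175 + -1·14 + -3·-36 = 915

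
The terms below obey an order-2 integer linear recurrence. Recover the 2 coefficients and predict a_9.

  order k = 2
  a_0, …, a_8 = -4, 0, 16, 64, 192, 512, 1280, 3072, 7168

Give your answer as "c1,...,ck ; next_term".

4,-4 ; 16384

  a_2 = 4·0 + -4·-4 = 16
  a_3 = 4·16 + -4·0 = 64
  a_4 = 4·64 + -4·16 = 192
  a_5 = 4·192 + -4·64 = 512
  a_6 = 4·512 + -4·192 = 1280
  a_7 = 4·1280 + -4·512 = 3072
  a_8 = 4·3072 + -4·1280 = 7168
  a_9 = 4·7168 + -4·3072 = 16384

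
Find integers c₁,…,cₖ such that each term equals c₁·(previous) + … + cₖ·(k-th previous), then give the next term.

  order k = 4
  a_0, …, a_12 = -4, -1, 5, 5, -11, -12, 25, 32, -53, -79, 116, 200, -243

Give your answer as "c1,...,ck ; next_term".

1,-2,2,1 ; -490

  a_4 = 1·5 + -2·5 + 2·-1 + 1·-4 = -11
  a_5 = 1·-11 + -2·5 + 2·5 + 1·-1 = -12
  a_6 = 1·-12 + -2·-11 + 2·5 + 1·5 = 25
  a_7 = 1·25 + -2·-12 + 2·-11 + 1·5 = 32
  a_8 = 1·32 + -2·25 + 2·-12 + 1·-11 = -53
  a_9 = 1·-53 + -2·32 + 2·25 + 1·-12 = -79
  a_10 = 1·-79 + -2·-53 + 2·32 + 1·25 = 116
  a_11 = 1·116 + -2·-79 + 2·-53 + 1·32 = 200
  a_12 = 1·200 + -2·116 + 2·-79 + 1·-53 = -243
  a_13 = 1·-243 + -2·200 + 2·116 + 1·-79 = -490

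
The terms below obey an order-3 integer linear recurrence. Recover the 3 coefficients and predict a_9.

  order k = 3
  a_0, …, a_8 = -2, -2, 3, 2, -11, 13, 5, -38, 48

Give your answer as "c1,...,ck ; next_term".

-2,-3,-1 ; 13

  a_3 = -2·3 + -3·-2 + -1·-2 = 2
  a_4 = -2·2 + -3·3 + -1·-2 = -11
  a_5 = -2·-11 + -3·2 + -1·3 = 13
  a_6 = -2·13 + -3·-11 + -1·2 = 5
  a_7 = -2·5 + -3·13 + -1·-11 = -38
  a_8 = -2·-38 + -3·5 + -1·13 = 48
  a_9 = -2·48 + -3·-38 + -1·5 = 13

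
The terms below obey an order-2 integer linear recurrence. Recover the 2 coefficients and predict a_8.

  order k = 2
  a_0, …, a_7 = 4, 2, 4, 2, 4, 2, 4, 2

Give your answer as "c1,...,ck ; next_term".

0,1 ; 4

  a_2 = 0·2 + 1·4 = 4
  a_3 = 0·4 + 1·2 = 2
  a_4 = 0·2 + 1·4 = 4
  a_5 = 0·4 + 1·2 = 2
  a_6 = 0·2 + 1·4 = 4
  a_7 = 0·4 + 1·2 = 2
  a_8 = 0·2 + 1·4 = 4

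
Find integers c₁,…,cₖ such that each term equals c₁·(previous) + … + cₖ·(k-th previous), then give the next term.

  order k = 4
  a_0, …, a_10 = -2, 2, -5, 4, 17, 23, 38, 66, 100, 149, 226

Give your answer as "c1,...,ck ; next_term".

2,-1,1,-1 ; 337

  a_4 = 2·4 + -1·-5 + 1·2 + -1·-2 = 17
  a_5 = 2·17 + -1·4 + 1·-5 + -1·2 = 23
  a_6 = 2·23 + -1·17 + 1·4 + -1·-5 = 38
  a_7 = 2·38 + -1·23 + 1·17 + -1·4 = 66
  a_8 = 2·66 + -1·38 + 1·23 + -1·17 = 100
  a_9 = 2·100 + -1·66 + 1·38 + -1·23 = 149
  a_10 = 2·149 + -1·100 + 1·66 + -1·38 = 226
  a_11 = 2·226 + -1·149 + 1·100 + -1·66 = 337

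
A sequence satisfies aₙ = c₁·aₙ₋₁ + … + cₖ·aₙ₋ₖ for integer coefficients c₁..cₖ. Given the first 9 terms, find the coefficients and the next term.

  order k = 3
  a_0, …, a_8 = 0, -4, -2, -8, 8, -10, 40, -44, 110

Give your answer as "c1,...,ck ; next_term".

  a_3 = 0·-2 + 2·-4 + -3·0 = -8
  a_4 = 0·-8 + 2·-2 + -3·-4 = 8
  a_5 = 0·8 + 2·-8 + -3·-2 = -10
  a_6 = 0·-10 + 2·8 + -3·-8 = 40
  a_7 = 0·40 + 2·-10 + -3·8 = -44
  a_8 = 0·-44 + 2·40 + -3·-10 = 110
  a_9 = 0·110 + 2·-44 + -3·40 = -208

0,2,-3 ; -208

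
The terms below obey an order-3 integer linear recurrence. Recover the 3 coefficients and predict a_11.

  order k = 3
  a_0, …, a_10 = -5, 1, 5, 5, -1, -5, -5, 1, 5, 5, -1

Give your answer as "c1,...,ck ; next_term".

  a_3 = 0·5 + 0·1 + -1·-5 = 5
  a_4 = 0·5 + 0·5 + -1·1 = -1
  a_5 = 0·-1 + 0·5 + -1·5 = -5
  a_6 = 0·-5 + 0·-1 + -1·5 = -5
  a_7 = 0·-5 + 0·-5 + -1·-1 = 1
  a_8 = 0·1 + 0·-5 + -1·-5 = 5
  a_9 = 0·5 + 0·1 + -1·-5 = 5
  a_10 = 0·5 + 0·5 + -1·1 = -1
  a_11 = 0·-1 + 0·5 + -1·5 = -5

0,0,-1 ; -5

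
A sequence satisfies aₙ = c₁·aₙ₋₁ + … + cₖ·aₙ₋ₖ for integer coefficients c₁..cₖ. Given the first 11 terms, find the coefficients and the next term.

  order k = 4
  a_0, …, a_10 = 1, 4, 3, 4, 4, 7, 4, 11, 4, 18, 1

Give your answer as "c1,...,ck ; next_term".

-1,1,1,1 ; 32

  a_4 = -1·4 + 1·3 + 1·4 + 1·1 = 4
  a_5 = -1·4 + 1·4 + 1·3 + 1·4 = 7
  a_6 = -1·7 + 1·4 + 1·4 + 1·3 = 4
  a_7 = -1·4 + 1·7 + 1·4 + 1·4 = 11
  a_8 = -1·11 + 1·4 + 1·7 + 1·4 = 4
  a_9 = -1·4 + 1·11 + 1·4 + 1·7 = 18
  a_10 = -1·18 + 1·4 + 1·11 + 1·4 = 1
  a_11 = -1·1 + 1·18 + 1·4 + 1·11 = 32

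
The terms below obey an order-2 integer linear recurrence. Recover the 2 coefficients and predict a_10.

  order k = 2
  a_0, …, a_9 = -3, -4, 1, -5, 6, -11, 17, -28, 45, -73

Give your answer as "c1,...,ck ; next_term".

  a_2 = -1·-4 + 1·-3 = 1
  a_3 = -1·1 + 1·-4 = -5
  a_4 = -1·-5 + 1·1 = 6
  a_5 = -1·6 + 1·-5 = -11
  a_6 = -1·-11 + 1·6 = 17
  a_7 = -1·17 + 1·-11 = -28
  a_8 = -1·-28 + 1·17 = 45
  a_9 = -1·45 + 1·-28 = -73
  a_10 = -1·-73 + 1·45 = 118

-1,1 ; 118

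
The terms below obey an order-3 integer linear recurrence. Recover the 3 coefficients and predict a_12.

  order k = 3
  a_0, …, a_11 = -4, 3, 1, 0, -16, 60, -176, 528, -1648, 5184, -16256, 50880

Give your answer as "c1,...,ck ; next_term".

  a_3 = -4·1 + -4·3 + -4·-4 = 0
  a_4 = -4·0 + -4·1 + -4·3 = -16
  a_5 = -4·-16 + -4·0 + -4·1 = 60
  a_6 = -4·60 + -4·-16 + -4·0 = -176
  a_7 = -4·-176 + -4·60 + -4·-16 = 528
  a_8 = -4·528 + -4·-176 + -4·60 = -1648
  a_9 = -4·-1648 + -4·528 + -4·-176 = 5184
  a_10 = -4·5184 + -4·-1648 + -4·528 = -16256
  a_11 = -4·-16256 + -4·5184 + -4·-1648 = 50880
  a_12 = -4·50880 + -4·-16256 + -4·5184 = -159232

-4,-4,-4 ; -159232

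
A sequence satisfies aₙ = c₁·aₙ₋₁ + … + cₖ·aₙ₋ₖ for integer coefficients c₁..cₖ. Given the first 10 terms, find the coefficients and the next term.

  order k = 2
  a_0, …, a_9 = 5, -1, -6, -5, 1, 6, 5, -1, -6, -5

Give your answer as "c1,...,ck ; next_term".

1,-1 ; 1

  a_2 = 1·-1 + -1·5 = -6
  a_3 = 1·-6 + -1·-1 = -5
  a_4 = 1·-5 + -1·-6 = 1
  a_5 = 1·1 + -1·-5 = 6
  a_6 = 1·6 + -1·1 = 5
  a_7 = 1·5 + -1·6 = -1
  a_8 = 1·-1 + -1·5 = -6
  a_9 = 1·-6 + -1·-1 = -5
  a_10 = 1·-5 + -1·-6 = 1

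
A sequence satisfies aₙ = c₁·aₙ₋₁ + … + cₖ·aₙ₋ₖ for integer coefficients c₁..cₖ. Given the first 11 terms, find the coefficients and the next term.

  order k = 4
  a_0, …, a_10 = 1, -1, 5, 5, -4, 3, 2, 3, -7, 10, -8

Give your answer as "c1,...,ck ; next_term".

-1,0,0,1 ; 11

  a_4 = -1·5 + 0·5 + 0·-1 + 1·1 = -4
  a_5 = -1·-4 + 0·5 + 0·5 + 1·-1 = 3
  a_6 = -1·3 + 0·-4 + 0·5 + 1·5 = 2
  a_7 = -1·2 + 0·3 + 0·-4 + 1·5 = 3
  a_8 = -1·3 + 0·2 + 0·3 + 1·-4 = -7
  a_9 = -1·-7 + 0·3 + 0·2 + 1·3 = 10
  a_10 = -1·10 + 0·-7 + 0·3 + 1·2 = -8
  a_11 = -1·-8 + 0·10 + 0·-7 + 1·3 = 11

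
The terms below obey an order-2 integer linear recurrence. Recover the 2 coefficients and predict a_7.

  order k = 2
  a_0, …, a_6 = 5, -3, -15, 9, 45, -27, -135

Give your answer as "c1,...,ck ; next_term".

0,-3 ; 81

  a_2 = 0·-3 + -3·5 = -15
  a_3 = 0·-15 + -3·-3 = 9
  a_4 = 0·9 + -3·-15 = 45
  a_5 = 0·45 + -3·9 = -27
  a_6 = 0·-27 + -3·45 = -135
  a_7 = 0·-135 + -3·-27 = 81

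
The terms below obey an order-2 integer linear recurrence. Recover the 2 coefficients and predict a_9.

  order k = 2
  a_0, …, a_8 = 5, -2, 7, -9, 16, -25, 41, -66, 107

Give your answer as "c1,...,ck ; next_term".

  a_2 = -1·-2 + 1·5 = 7
  a_3 = -1·7 + 1·-2 = -9
  a_4 = -1·-9 + 1·7 = 16
  a_5 = -1·16 + 1·-9 = -25
  a_6 = -1·-25 + 1·16 = 41
  a_7 = -1·41 + 1·-25 = -66
  a_8 = -1·-66 + 1·41 = 107
  a_9 = -1·107 + 1·-66 = -173

-1,1 ; -173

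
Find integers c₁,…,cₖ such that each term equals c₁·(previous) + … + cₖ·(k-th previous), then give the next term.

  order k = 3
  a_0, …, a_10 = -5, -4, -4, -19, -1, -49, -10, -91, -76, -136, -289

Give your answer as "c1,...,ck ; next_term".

-1,2,3 ; -211

  a_3 = -1·-4 + 2·-4 + 3·-5 = -19
  a_4 = -1·-19 + 2·-4 + 3·-4 = -1
  a_5 = -1·-1 + 2·-19 + 3·-4 = -49
  a_6 = -1·-49 + 2·-1 + 3·-19 = -10
  a_7 = -1·-10 + 2·-49 + 3·-1 = -91
  a_8 = -1·-91 + 2·-10 + 3·-49 = -76
  a_9 = -1·-76 + 2·-91 + 3·-10 = -136
  a_10 = -1·-136 + 2·-76 + 3·-91 = -289
  a_11 = -1·-289 + 2·-136 + 3·-76 = -211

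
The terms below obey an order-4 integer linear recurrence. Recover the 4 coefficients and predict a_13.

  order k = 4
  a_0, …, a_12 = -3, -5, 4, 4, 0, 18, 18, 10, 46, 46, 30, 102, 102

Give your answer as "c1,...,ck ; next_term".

  a_4 = 1·4 + 0·4 + 2·-5 + -2·-3 = 0
  a_5 = 1·0 + 0·4 + 2·4 + -2·-5 = 18
  a_6 = 1·18 + 0·0 + 2·4 + -2·4 = 18
  a_7 = 1·18 + 0·18 + 2·0 + -2·4 = 10
  a_8 = 1·10 + 0·18 + 2·18 + -2·0 = 46
  a_9 = 1·46 + 0·10 + 2·18 + -2·18 = 46
  a_10 = 1·46 + 0·46 + 2·10 + -2·18 = 30
  a_11 = 1·30 + 0·46 + 2·46 + -2·10 = 102
  a_12 = 1·102 + 0·30 + 2·46 + -2·46 = 102
  a_13 = 1·102 + 0·102 + 2·30 + -2·46 = 70

1,0,2,-2 ; 70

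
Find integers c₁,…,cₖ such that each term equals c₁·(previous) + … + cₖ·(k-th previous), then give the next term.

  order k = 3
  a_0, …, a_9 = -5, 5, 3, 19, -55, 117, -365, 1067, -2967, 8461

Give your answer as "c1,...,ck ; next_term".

  a_3 = -2·3 + 1·5 + -4·-5 = 19
  a_4 = -2·19 + 1·3 + -4·5 = -55
  a_5 = -2·-55 + 1·19 + -4·3 = 117
  a_6 = -2·117 + 1·-55 + -4·19 = -365
  a_7 = -2·-365 + 1·117 + -4·-55 = 1067
  a_8 = -2·1067 + 1·-365 + -4·117 = -2967
  a_9 = -2·-2967 + 1·1067 + -4·-365 = 8461
  a_10 = -2·8461 + 1·-2967 + -4·1067 = -24157

-2,1,-4 ; -24157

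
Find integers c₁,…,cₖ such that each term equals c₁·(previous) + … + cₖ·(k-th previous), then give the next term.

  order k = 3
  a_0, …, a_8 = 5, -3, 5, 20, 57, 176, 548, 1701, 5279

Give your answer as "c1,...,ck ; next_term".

3,0,1 ; 16385

  a_3 = 3·5 + 0·-3 + 1·5 = 20
  a_4 = 3·20 + 0·5 + 1·-3 = 57
  a_5 = 3·57 + 0·20 + 1·5 = 176
  a_6 = 3·176 + 0·57 + 1·20 = 548
  a_7 = 3·548 + 0·176 + 1·57 = 1701
  a_8 = 3·1701 + 0·548 + 1·176 = 5279
  a_9 = 3·5279 + 0·1701 + 1·548 = 16385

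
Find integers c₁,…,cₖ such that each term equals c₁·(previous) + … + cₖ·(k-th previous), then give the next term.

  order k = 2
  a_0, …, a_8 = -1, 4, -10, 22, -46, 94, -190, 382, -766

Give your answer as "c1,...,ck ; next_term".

  a_2 = -3·4 + -2·-1 = -10
  a_3 = -3·-10 + -2·4 = 22
  a_4 = -3·22 + -2·-10 = -46
  a_5 = -3·-46 + -2·22 = 94
  a_6 = -3·94 + -2·-46 = -190
  a_7 = -3·-190 + -2·94 = 382
  a_8 = -3·382 + -2·-190 = -766
  a_9 = -3·-766 + -2·382 = 1534

-3,-2 ; 1534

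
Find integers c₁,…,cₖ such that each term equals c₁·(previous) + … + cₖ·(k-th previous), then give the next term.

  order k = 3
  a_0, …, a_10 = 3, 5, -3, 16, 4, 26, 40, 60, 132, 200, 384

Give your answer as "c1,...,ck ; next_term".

  a_3 = 0·-3 + 2·5 + 2·3 = 16
  a_4 = 0·16 + 2·-3 + 2·5 = 4
  a_5 = 0·4 + 2·16 + 2·-3 = 26
  a_6 = 0·26 + 2·4 + 2·16 = 40
  a_7 = 0·40 + 2·26 + 2·4 = 60
  a_8 = 0·60 + 2·40 + 2·26 = 132
  a_9 = 0·132 + 2·60 + 2·40 = 200
  a_10 = 0·200 + 2·132 + 2·60 = 384
  a_11 = 0·384 + 2·200 + 2·132 = 664

0,2,2 ; 664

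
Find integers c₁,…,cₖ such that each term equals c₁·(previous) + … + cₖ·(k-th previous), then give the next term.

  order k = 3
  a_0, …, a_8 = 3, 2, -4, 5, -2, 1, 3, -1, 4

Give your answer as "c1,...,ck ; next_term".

  a_3 = 0·-4 + 1·2 + 1·3 = 5
  a_4 = 0·5 + 1·-4 + 1·2 = -2
  a_5 = 0·-2 + 1·5 + 1·-4 = 1
  a_6 = 0·1 + 1·-2 + 1·5 = 3
  a_7 = 0·3 + 1·1 + 1·-2 = -1
  a_8 = 0·-1 + 1·3 + 1·1 = 4
  a_9 = 0·4 + 1·-1 + 1·3 = 2

0,1,1 ; 2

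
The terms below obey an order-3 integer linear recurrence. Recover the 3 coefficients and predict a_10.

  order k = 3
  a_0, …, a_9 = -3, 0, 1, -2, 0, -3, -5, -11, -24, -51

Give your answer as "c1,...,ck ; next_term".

  a_3 = 1·1 + 2·0 + 1·-3 = -2
  a_4 = 1·-2 + 2·1 + 1·0 = 0
  a_5 = 1·0 + 2·-2 + 1·1 = -3
  a_6 = 1·-3 + 2·0 + 1·-2 = -5
  a_7 = 1·-5 + 2·-3 + 1·0 = -11
  a_8 = 1·-11 + 2·-5 + 1·-3 = -24
  a_9 = 1·-24 + 2·-11 + 1·-5 = -51
  a_10 = 1·-51 + 2·-24 + 1·-11 = -110

1,2,1 ; -110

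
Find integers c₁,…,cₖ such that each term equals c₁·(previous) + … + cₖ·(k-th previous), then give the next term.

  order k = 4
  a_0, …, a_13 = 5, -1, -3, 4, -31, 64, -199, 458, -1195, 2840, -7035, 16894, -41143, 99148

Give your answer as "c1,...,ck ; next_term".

-2,3,4,-2 ; -240079

  a_4 = -2·4 + 3·-3 + 4·-1 + -2·5 = -31
  a_5 = -2·-31 + 3·4 + 4·-3 + -2·-1 = 64
  a_6 = -2·64 + 3·-31 + 4·4 + -2·-3 = -199
  a_7 = -2·-199 + 3·64 + 4·-31 + -2·4 = 458
  a_8 = -2·458 + 3·-199 + 4·64 + -2·-31 = -1195
  a_9 = -2·-1195 + 3·458 + 4·-199 + -2·64 = 2840
  a_10 = -2·2840 + 3·-1195 + 4·458 + -2·-199 = -7035
  a_11 = -2·-7035 + 3·2840 + 4·-1195 + -2·458 = 16894
  a_12 = -2·16894 + 3·-7035 + 4·2840 + -2·-1195 = -41143
  a_13 = -2·-41143 + 3·16894 + 4·-7035 + -2·2840 = 99148
  a_14 = -2·99148 + 3·-41143 + 4·16894 + -2·-7035 = -240079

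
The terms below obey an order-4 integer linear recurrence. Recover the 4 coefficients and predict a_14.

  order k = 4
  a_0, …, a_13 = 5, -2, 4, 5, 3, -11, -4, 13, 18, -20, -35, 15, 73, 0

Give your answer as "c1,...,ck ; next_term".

0,-1,-1,1 ; -123

  a_4 = 0·5 + -1·4 + -1·-2 + 1·5 = 3
  a_5 = 0·3 + -1·5 + -1·4 + 1·-2 = -11
  a_6 = 0·-11 + -1·3 + -1·5 + 1·4 = -4
  a_7 = 0·-4 + -1·-11 + -1·3 + 1·5 = 13
  a_8 = 0·13 + -1·-4 + -1·-11 + 1·3 = 18
  a_9 = 0·18 + -1·13 + -1·-4 + 1·-11 = -20
  a_10 = 0·-20 + -1·18 + -1·13 + 1·-4 = -35
  a_11 = 0·-35 + -1·-20 + -1·18 + 1·13 = 15
  a_12 = 0·15 + -1·-35 + -1·-20 + 1·18 = 73
  a_13 = 0·73 + -1·15 + -1·-35 + 1·-20 = 0
  a_14 = 0·0 + -1·73 + -1·15 + 1·-35 = -123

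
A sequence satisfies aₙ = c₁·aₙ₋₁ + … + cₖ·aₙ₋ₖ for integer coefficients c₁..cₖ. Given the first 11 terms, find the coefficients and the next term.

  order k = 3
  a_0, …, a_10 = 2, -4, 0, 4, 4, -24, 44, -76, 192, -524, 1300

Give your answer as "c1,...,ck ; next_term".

-3,-3,-4 ; -3096

  a_3 = -3·0 + -3·-4 + -4·2 = 4
  a_4 = -3·4 + -3·0 + -4·-4 = 4
  a_5 = -3·4 + -3·4 + -4·0 = -24
  a_6 = -3·-24 + -3·4 + -4·4 = 44
  a_7 = -3·44 + -3·-24 + -4·4 = -76
  a_8 = -3·-76 + -3·44 + -4·-24 = 192
  a_9 = -3·192 + -3·-76 + -4·44 = -524
  a_10 = -3·-524 + -3·192 + -4·-76 = 1300
  a_11 = -3·1300 + -3·-524 + -4·192 = -3096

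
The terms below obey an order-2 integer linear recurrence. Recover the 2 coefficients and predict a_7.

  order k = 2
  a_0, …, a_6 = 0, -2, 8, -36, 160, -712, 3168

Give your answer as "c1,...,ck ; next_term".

-4,2 ; -14096

  a_2 = -4·-2 + 2·0 = 8
  a_3 = -4·8 + 2·-2 = -36
  a_4 = -4·-36 + 2·8 = 160
  a_5 = -4·160 + 2·-36 = -712
  a_6 = -4·-712 + 2·160 = 3168
  a_7 = -4·3168 + 2·-712 = -14096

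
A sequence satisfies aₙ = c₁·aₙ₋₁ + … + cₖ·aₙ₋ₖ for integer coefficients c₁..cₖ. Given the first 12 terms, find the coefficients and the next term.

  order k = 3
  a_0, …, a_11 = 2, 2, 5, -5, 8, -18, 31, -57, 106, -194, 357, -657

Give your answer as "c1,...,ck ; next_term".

  a_3 = -1·5 + 1·2 + -1·2 = -5
  a_4 = -1·-5 + 1·5 + -1·2 = 8
  a_5 = -1·8 + 1·-5 + -1·5 = -18
  a_6 = -1·-18 + 1·8 + -1·-5 = 31
  a_7 = -1·31 + 1·-18 + -1·8 = -57
  a_8 = -1·-57 + 1·31 + -1·-18 = 106
  a_9 = -1·106 + 1·-57 + -1·31 = -194
  a_10 = -1·-194 + 1·106 + -1·-57 = 357
  a_11 = -1·357 + 1·-194 + -1·106 = -657
  a_12 = -1·-657 + 1·357 + -1·-194 = 1208

-1,1,-1 ; 1208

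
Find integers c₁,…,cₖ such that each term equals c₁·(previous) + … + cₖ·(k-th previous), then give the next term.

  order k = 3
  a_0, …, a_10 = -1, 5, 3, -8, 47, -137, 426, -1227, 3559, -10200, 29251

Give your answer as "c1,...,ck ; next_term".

-3,1,4 ; -83717

  a_3 = -3·3 + 1·5 + 4·-1 = -8
  a_4 = -3·-8 + 1·3 + 4·5 = 47
  a_5 = -3·47 + 1·-8 + 4·3 = -137
  a_6 = -3·-137 + 1·47 + 4·-8 = 426
  a_7 = -3·426 + 1·-137 + 4·47 = -1227
  a_8 = -3·-1227 + 1·426 + 4·-137 = 3559
  a_9 = -3·3559 + 1·-1227 + 4·426 = -10200
  a_10 = -3·-10200 + 1·3559 + 4·-1227 = 29251
  a_11 = -3·29251 + 1·-10200 + 4·3559 = -83717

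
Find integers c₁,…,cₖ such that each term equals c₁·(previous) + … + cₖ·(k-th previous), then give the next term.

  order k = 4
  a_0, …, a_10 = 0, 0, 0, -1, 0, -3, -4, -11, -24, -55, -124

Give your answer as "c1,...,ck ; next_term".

0,3,4,2 ; -283

  a_4 = 0·-1 + 3·0 + 4·0 + 2·0 = 0
  a_5 = 0·0 + 3·-1 + 4·0 + 2·0 = -3
  a_6 = 0·-3 + 3·0 + 4·-1 + 2·0 = -4
  a_7 = 0·-4 + 3·-3 + 4·0 + 2·-1 = -11
  a_8 = 0·-11 + 3·-4 + 4·-3 + 2·0 = -24
  a_9 = 0·-24 + 3·-11 + 4·-4 + 2·-3 = -55
  a_10 = 0·-55 + 3·-24 + 4·-11 + 2·-4 = -124
  a_11 = 0·-124 + 3·-55 + 4·-24 + 2·-11 = -283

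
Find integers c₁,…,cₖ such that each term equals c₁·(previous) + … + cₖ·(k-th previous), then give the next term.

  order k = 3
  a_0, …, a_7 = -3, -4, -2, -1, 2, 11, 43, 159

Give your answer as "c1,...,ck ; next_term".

  a_3 = 4·-2 + -1·-4 + -1·-3 = -1
  a_4 = 4·-1 + -1·-2 + -1·-4 = 2
  a_5 = 4·2 + -1·-1 + -1·-2 = 11
  a_6 = 4·11 + -1·2 + -1·-1 = 43
  a_7 = 4·43 + -1·11 + -1·2 = 159
  a_8 = 4·159 + -1·43 + -1·11 = 582

4,-1,-1 ; 582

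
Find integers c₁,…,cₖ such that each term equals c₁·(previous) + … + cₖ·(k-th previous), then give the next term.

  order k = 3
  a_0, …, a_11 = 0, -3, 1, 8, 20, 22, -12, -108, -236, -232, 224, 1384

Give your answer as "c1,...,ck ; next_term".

2,-2,-2 ; 2784

  a_3 = 2·1 + -2·-3 + -2·0 = 8
  a_4 = 2·8 + -2·1 + -2·-3 = 20
  a_5 = 2·20 + -2·8 + -2·1 = 22
  a_6 = 2·22 + -2·20 + -2·8 = -12
  a_7 = 2·-12 + -2·22 + -2·20 = -108
  a_8 = 2·-108 + -2·-12 + -2·22 = -236
  a_9 = 2·-236 + -2·-108 + -2·-12 = -232
  a_10 = 2·-232 + -2·-236 + -2·-108 = 224
  a_11 = 2·224 + -2·-232 + -2·-236 = 1384
  a_12 = 2·1384 + -2·224 + -2·-232 = 2784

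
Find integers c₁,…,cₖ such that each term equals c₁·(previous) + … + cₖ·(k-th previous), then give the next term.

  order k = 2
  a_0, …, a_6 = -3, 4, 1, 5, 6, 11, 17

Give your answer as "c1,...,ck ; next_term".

1,1 ; 28

  a_2 = 1·4 + 1·-3 = 1
  a_3 = 1·1 + 1·4 = 5
  a_4 = 1·5 + 1·1 = 6
  a_5 = 1·6 + 1·5 = 11
  a_6 = 1·11 + 1·6 = 17
  a_7 = 1·17 + 1·11 = 28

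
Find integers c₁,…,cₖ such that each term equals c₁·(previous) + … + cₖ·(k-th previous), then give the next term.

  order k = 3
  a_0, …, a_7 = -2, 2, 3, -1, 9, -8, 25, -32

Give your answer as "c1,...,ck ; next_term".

-1,2,1 ; 74

  a_3 = -1·3 + 2·2 + 1·-2 = -1
  a_4 = -1·-1 + 2·3 + 1·2 = 9
  a_5 = -1·9 + 2·-1 + 1·3 = -8
  a_6 = -1·-8 + 2·9 + 1·-1 = 25
  a_7 = -1·25 + 2·-8 + 1·9 = -32
  a_8 = -1·-32 + 2·25 + 1·-8 = 74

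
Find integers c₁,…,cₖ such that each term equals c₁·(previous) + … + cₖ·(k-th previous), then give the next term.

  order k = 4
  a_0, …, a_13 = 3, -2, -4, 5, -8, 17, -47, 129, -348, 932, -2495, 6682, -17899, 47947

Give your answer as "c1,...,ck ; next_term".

  a_4 = -3·5 + -1·-4 + 0·-2 + 1·3 = -8
  a_5 = -3·-8 + -1·5 + 0·-4 + 1·-2 = 17
  a_6 = -3·17 + -1·-8 + 0·5 + 1·-4 = -47
  a_7 = -3·-47 + -1·17 + 0·-8 + 1·5 = 129
  a_8 = -3·129 + -1·-47 + 0·17 + 1·-8 = -348
  a_9 = -3·-348 + -1·129 + 0·-47 + 1·17 = 932
  a_10 = -3·932 + -1·-348 + 0·129 + 1·-47 = -2495
  a_11 = -3·-2495 + -1·932 + 0·-348 + 1·129 = 6682
  a_12 = -3·6682 + -1·-2495 + 0·932 + 1·-348 = -17899
  a_13 = -3·-17899 + -1·6682 + 0·-2495 + 1·932 = 47947
  a_14 = -3·47947 + -1·-17899 + 0·6682 + 1·-2495 = -128437

-3,-1,0,1 ; -128437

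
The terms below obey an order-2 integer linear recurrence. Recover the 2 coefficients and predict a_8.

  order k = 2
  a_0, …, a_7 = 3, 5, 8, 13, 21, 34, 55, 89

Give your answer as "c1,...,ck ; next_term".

  a_2 = 1·5 + 1·3 = 8
  a_3 = 1·8 + 1·5 = 13
  a_4 = 1·13 + 1·8 = 21
  a_5 = 1·21 + 1·13 = 34
  a_6 = 1·34 + 1·21 = 55
  a_7 = 1·55 + 1·34 = 89
  a_8 = 1·89 + 1·55 = 144

1,1 ; 144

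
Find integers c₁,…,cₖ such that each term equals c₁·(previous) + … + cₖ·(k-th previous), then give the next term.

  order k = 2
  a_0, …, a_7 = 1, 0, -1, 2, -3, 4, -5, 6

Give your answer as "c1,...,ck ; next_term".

-2,-1 ; -7

  a_2 = -2·0 + -1·1 = -1
  a_3 = -2·-1 + -1·0 = 2
  a_4 = -2·2 + -1·-1 = -3
  a_5 = -2·-3 + -1·2 = 4
  a_6 = -2·4 + -1·-3 = -5
  a_7 = -2·-5 + -1·4 = 6
  a_8 = -2·6 + -1·-5 = -7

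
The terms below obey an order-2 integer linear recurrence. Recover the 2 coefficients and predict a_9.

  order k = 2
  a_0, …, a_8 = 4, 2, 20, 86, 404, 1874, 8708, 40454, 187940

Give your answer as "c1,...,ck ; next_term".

4,3 ; 873122

  a_2 = 4·2 + 3·4 = 20
  a_3 = 4·20 + 3·2 = 86
  a_4 = 4·86 + 3·20 = 404
  a_5 = 4·404 + 3·86 = 1874
  a_6 = 4·1874 + 3·404 = 8708
  a_7 = 4·8708 + 3·1874 = 40454
  a_8 = 4·40454 + 3·8708 = 187940
  a_9 = 4·187940 + 3·40454 = 873122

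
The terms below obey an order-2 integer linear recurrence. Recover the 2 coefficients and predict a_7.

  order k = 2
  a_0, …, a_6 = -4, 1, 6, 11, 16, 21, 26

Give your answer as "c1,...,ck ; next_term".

2,-1 ; 31

  a_2 = 2·1 + -1·-4 = 6
  a_3 = 2·6 + -1·1 = 11
  a_4 = 2·11 + -1·6 = 16
  a_5 = 2·16 + -1·11 = 21
  a_6 = 2·21 + -1·16 = 26
  a_7 = 2·26 + -1·21 = 31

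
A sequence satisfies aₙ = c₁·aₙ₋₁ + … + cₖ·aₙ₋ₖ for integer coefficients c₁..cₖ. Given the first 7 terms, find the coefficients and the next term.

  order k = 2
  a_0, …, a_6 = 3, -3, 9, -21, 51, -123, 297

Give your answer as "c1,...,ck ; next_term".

-2,1 ; -717

  a_2 = -2·-3 + 1·3 = 9
  a_3 = -2·9 + 1·-3 = -21
  a_4 = -2·-21 + 1·9 = 51
  a_5 = -2·51 + 1·-21 = -123
  a_6 = -2·-123 + 1·51 = 297
  a_7 = -2·297 + 1·-123 = -717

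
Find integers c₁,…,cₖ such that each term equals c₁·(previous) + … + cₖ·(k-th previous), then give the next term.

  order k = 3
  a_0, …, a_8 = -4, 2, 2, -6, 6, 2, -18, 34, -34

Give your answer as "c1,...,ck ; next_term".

  a_3 = -3·2 + -4·2 + -2·-4 = -6
  a_4 = -3·-6 + -4·2 + -2·2 = 6
  a_5 = -3·6 + -4·-6 + -2·2 = 2
  a_6 = -3·2 + -4·6 + -2·-6 = -18
  a_7 = -3·-18 + -4·2 + -2·6 = 34
  a_8 = -3·34 + -4·-18 + -2·2 = -34
  a_9 = -3·-34 + -4·34 + -2·-18 = 2

-3,-4,-2 ; 2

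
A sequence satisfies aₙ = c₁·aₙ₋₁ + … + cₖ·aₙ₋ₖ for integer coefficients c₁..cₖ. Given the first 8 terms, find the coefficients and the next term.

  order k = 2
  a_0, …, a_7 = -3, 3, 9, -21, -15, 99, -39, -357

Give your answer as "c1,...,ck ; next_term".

  a_2 = -1·3 + -4·-3 = 9
  a_3 = -1·9 + -4·3 = -21
  a_4 = -1·-21 + -4·9 = -15
  a_5 = -1·-15 + -4·-21 = 99
  a_6 = -1·99 + -4·-15 = -39
  a_7 = -1·-39 + -4·99 = -357
  a_8 = -1·-357 + -4·-39 = 513

-1,-4 ; 513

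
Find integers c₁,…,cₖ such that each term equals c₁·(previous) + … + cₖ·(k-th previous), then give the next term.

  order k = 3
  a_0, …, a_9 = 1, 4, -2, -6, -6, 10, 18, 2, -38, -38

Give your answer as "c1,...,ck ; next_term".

0,-1,-2 ; 34

  a_3 = 0·-2 + -1·4 + -2·1 = -6
  a_4 = 0·-6 + -1·-2 + -2·4 = -6
  a_5 = 0·-6 + -1·-6 + -2·-2 = 10
  a_6 = 0·10 + -1·-6 + -2·-6 = 18
  a_7 = 0·18 + -1·10 + -2·-6 = 2
  a_8 = 0·2 + -1·18 + -2·10 = -38
  a_9 = 0·-38 + -1·2 + -2·18 = -38
  a_10 = 0·-38 + -1·-38 + -2·2 = 34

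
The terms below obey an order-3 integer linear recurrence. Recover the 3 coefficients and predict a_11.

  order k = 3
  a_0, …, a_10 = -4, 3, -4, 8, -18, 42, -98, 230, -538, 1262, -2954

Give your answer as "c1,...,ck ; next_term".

  a_3 = -1·-4 + 4·3 + 2·-4 = 8
  a_4 = -1·8 + 4·-4 + 2·3 = -18
  a_5 = -1·-18 + 4·8 + 2·-4 = 42
  a_6 = -1·42 + 4·-18 + 2·8 = -98
  a_7 = -1·-98 + 4·42 + 2·-18 = 230
  a_8 = -1·230 + 4·-98 + 2·42 = -538
  a_9 = -1·-538 + 4·230 + 2·-98 = 1262
  a_10 = -1·1262 + 4·-538 + 2·230 = -2954
  a_11 = -1·-2954 + 4·1262 + 2·-538 = 6926

-1,4,2 ; 6926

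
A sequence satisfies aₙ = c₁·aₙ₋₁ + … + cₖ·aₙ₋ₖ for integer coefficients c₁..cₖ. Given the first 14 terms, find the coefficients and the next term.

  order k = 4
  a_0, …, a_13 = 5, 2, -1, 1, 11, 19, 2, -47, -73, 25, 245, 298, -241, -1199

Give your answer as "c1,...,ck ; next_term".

  a_4 = 1·1 + -1·-1 + -3·2 + 3·5 = 11
  a_5 = 1·11 + -1·1 + -3·-1 + 3·2 = 19
  a_6 = 1·19 + -1·11 + -3·1 + 3·-1 = 2
  a_7 = 1·2 + -1·19 + -3·11 + 3·1 = -47
  a_8 = 1·-47 + -1·2 + -3·19 + 3·11 = -73
  a_9 = 1·-73 + -1·-47 + -3·2 + 3·19 = 25
  a_10 = 1·25 + -1·-73 + -3·-47 + 3·2 = 245
  a_11 = 1·245 + -1·25 + -3·-73 + 3·-47 = 298
  a_12 = 1·298 + -1·245 + -3·25 + 3·-73 = -241
  a_13 = 1·-241 + -1·298 + -3·245 + 3·25 = -1199
  a_14 = 1·-1199 + -1·-241 + -3·298 + 3·245 = -1117

1,-1,-3,3 ; -1117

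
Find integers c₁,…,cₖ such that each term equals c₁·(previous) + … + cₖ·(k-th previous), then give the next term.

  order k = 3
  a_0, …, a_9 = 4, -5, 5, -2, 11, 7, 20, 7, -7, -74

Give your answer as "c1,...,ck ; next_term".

  a_3 = 2·5 + 0·-5 + -3·4 = -2
  a_4 = 2·-2 + 0·5 + -3·-5 = 11
  a_5 = 2·11 + 0·-2 + -3·5 = 7
  a_6 = 2·7 + 0·11 + -3·-2 = 20
  a_7 = 2·20 + 0·7 + -3·11 = 7
  a_8 = 2·7 + 0·20 + -3·7 = -7
  a_9 = 2·-7 + 0·7 + -3·20 = -74
  a_10 = 2·-74 + 0·-7 + -3·7 = -169

2,0,-3 ; -169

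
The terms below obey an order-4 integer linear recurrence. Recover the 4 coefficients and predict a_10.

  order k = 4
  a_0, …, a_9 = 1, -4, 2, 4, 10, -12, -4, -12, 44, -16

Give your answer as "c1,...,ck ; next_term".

0,0,-2,2 ; 16

  a_4 = 0·4 + 0·2 + -2·-4 + 2·1 = 10
  a_5 = 0·10 + 0·4 + -2·2 + 2·-4 = -12
  a_6 = 0·-12 + 0·10 + -2·4 + 2·2 = -4
  a_7 = 0·-4 + 0·-12 + -2·10 + 2·4 = -12
  a_8 = 0·-12 + 0·-4 + -2·-12 + 2·10 = 44
  a_9 = 0·44 + 0·-12 + -2·-4 + 2·-12 = -16
  a_10 = 0·-16 + 0·44 + -2·-12 + 2·-4 = 16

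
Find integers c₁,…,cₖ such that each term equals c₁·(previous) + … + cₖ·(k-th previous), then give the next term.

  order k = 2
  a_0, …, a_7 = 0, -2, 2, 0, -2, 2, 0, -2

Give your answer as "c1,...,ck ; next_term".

  a_2 = -1·-2 + -1·0 = 2
  a_3 = -1·2 + -1·-2 = 0
  a_4 = -1·0 + -1·2 = -2
  a_5 = -1·-2 + -1·0 = 2
  a_6 = -1·2 + -1·-2 = 0
  a_7 = -1·0 + -1·2 = -2
  a_8 = -1·-2 + -1·0 = 2

-1,-1 ; 2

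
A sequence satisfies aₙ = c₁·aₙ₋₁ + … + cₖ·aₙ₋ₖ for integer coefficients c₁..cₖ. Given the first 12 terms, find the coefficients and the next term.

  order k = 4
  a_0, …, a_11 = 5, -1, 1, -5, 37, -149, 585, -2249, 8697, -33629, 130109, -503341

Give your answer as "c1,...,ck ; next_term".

  a_4 = -4·-5 + 0·1 + 3·-1 + 4·5 = 37
  a_5 = -4·37 + 0·-5 + 3·1 + 4·-1 = -149
  a_6 = -4·-149 + 0·37 + 3·-5 + 4·1 = 585
  a_7 = -4·585 + 0·-149 + 3·37 + 4·-5 = -2249
  a_8 = -4·-2249 + 0·585 + 3·-149 + 4·37 = 8697
  a_9 = -4·8697 + 0·-2249 + 3·585 + 4·-149 = -33629
  a_10 = -4·-33629 + 0·8697 + 3·-2249 + 4·585 = 130109
  a_11 = -4·130109 + 0·-33629 + 3·8697 + 4·-2249 = -503341
  a_12 = -4·-503341 + 0·130109 + 3·-33629 + 4·8697 = 1947265

-4,0,3,4 ; 1947265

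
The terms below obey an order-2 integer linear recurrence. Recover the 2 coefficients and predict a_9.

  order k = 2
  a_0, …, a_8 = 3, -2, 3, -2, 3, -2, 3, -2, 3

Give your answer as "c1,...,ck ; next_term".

  a_2 = 0·-2 + 1·3 = 3
  a_3 = 0·3 + 1·-2 = -2
  a_4 = 0·-2 + 1·3 = 3
  a_5 = 0·3 + 1·-2 = -2
  a_6 = 0·-2 + 1·3 = 3
  a_7 = 0·3 + 1·-2 = -2
  a_8 = 0·-2 + 1·3 = 3
  a_9 = 0·3 + 1·-2 = -2

0,1 ; -2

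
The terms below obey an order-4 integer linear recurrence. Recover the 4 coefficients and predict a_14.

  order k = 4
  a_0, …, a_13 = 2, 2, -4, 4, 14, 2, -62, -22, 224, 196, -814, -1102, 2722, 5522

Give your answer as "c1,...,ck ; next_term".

0,-3,-2,3 ; -8404

  a_4 = 0·4 + -3·-4 + -2·2 + 3·2 = 14
  a_5 = 0·14 + -3·4 + -2·-4 + 3·2 = 2
  a_6 = 0·2 + -3·14 + -2·4 + 3·-4 = -62
  a_7 = 0·-62 + -3·2 + -2·14 + 3·4 = -22
  a_8 = 0·-22 + -3·-62 + -2·2 + 3·14 = 224
  a_9 = 0·224 + -3·-22 + -2·-62 + 3·2 = 196
  a_10 = 0·196 + -3·224 + -2·-22 + 3·-62 = -814
  a_11 = 0·-814 + -3·196 + -2·224 + 3·-22 = -1102
  a_12 = 0·-1102 + -3·-814 + -2·196 + 3·224 = 2722
  a_13 = 0·2722 + -3·-1102 + -2·-814 + 3·196 = 5522
  a_14 = 0·5522 + -3·2722 + -2·-1102 + 3·-814 = -8404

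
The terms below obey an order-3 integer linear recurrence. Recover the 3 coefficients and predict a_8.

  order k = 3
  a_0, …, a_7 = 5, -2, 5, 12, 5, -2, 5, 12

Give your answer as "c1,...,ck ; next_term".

  a_3 = 1·5 + -1·-2 + 1·5 = 12
  a_4 = 1·12 + -1·5 + 1·-2 = 5
  a_5 = 1·5 + -1·12 + 1·5 = -2
  a_6 = 1·-2 + -1·5 + 1·12 = 5
  a_7 = 1·5 + -1·-2 + 1·5 = 12
  a_8 = 1·12 + -1·5 + 1·-2 = 5

1,-1,1 ; 5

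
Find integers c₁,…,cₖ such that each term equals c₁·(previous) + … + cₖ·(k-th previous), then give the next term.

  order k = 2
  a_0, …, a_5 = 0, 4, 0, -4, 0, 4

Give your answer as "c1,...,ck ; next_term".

0,-1 ; 0

  a_2 = 0·4 + -1·0 = 0
  a_3 = 0·0 + -1·4 = -4
  a_4 = 0·-4 + -1·0 = 0
  a_5 = 0·0 + -1·-4 = 4
  a_6 = 0·4 + -1·0 = 0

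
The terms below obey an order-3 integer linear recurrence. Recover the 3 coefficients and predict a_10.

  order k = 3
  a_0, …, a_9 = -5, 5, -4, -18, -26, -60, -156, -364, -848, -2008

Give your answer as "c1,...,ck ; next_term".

2,0,2 ; -4744

  a_3 = 2·-4 + 0·5 + 2·-5 = -18
  a_4 = 2·-18 + 0·-4 + 2·5 = -26
  a_5 = 2·-26 + 0·-18 + 2·-4 = -60
  a_6 = 2·-60 + 0·-26 + 2·-18 = -156
  a_7 = 2·-156 + 0·-60 + 2·-26 = -364
  a_8 = 2·-364 + 0·-156 + 2·-60 = -848
  a_9 = 2·-848 + 0·-364 + 2·-156 = -2008
  a_10 = 2·-2008 + 0·-848 + 2·-364 = -4744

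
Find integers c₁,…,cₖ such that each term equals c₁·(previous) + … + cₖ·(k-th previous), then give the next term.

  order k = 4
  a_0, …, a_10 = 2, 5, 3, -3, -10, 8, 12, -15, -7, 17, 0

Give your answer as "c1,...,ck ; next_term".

  a_4 = -1·-3 + -2·3 + -1·5 + -1·2 = -10
  a_5 = -1·-10 + -2·-3 + -1·3 + -1·5 = 8
  a_6 = -1·8 + -2·-10 + -1·-3 + -1·3 = 12
  a_7 = -1·12 + -2·8 + -1·-10 + -1·-3 = -15
  a_8 = -1·-15 + -2·12 + -1·8 + -1·-10 = -7
  a_9 = -1·-7 + -2·-15 + -1·12 + -1·8 = 17
  a_10 = -1·17 + -2·-7 + -1·-15 + -1·12 = 0
  a_11 = -1·0 + -2·17 + -1·-7 + -1·-15 = -12

-1,-2,-1,-1 ; -12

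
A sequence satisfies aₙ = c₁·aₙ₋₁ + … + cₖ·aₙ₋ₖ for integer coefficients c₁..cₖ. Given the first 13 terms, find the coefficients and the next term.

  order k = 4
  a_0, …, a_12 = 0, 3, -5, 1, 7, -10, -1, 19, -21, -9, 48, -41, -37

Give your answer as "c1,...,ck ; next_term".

-1,-1,1,1 ; 117

  a_4 = -1·1 + -1·-5 + 1·3 + 1·0 = 7
  a_5 = -1·7 + -1·1 + 1·-5 + 1·3 = -10
  a_6 = -1·-10 + -1·7 + 1·1 + 1·-5 = -1
  a_7 = -1·-1 + -1·-10 + 1·7 + 1·1 = 19
  a_8 = -1·19 + -1·-1 + 1·-10 + 1·7 = -21
  a_9 = -1·-21 + -1·19 + 1·-1 + 1·-10 = -9
  a_10 = -1·-9 + -1·-21 + 1·19 + 1·-1 = 48
  a_11 = -1·48 + -1·-9 + 1·-21 + 1·19 = -41
  a_12 = -1·-41 + -1·48 + 1·-9 + 1·-21 = -37
  a_13 = -1·-37 + -1·-41 + 1·48 + 1·-9 = 117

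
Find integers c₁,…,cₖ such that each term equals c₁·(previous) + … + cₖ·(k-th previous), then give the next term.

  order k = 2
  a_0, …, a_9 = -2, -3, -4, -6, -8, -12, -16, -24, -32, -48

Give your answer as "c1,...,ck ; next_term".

  a_2 = 0·-3 + 2·-2 = -4
  a_3 = 0·-4 + 2·-3 = -6
  a_4 = 0·-6 + 2·-4 = -8
  a_5 = 0·-8 + 2·-6 = -12
  a_6 = 0·-12 + 2·-8 = -16
  a_7 = 0·-16 + 2·-12 = -24
  a_8 = 0·-24 + 2·-16 = -32
  a_9 = 0·-32 + 2·-24 = -48
  a_10 = 0·-48 + 2·-32 = -64

0,2 ; -64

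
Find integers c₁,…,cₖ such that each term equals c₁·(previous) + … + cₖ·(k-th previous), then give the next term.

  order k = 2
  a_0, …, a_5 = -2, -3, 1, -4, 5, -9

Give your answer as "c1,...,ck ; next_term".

  a_2 = -1·-3 + 1·-2 = 1
  a_3 = -1·1 + 1·-3 = -4
  a_4 = -1·-4 + 1·1 = 5
  a_5 = -1·5 + 1·-4 = -9
  a_6 = -1·-9 + 1·5 = 14

-1,1 ; 14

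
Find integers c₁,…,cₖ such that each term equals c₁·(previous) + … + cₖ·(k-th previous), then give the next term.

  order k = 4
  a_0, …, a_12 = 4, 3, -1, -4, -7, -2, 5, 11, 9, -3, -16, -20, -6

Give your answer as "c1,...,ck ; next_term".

0,0,-1,-1 ; 19

  a_4 = 0·-4 + 0·-1 + -1·3 + -1·4 = -7
  a_5 = 0·-7 + 0·-4 + -1·-1 + -1·3 = -2
  a_6 = 0·-2 + 0·-7 + -1·-4 + -1·-1 = 5
  a_7 = 0·5 + 0·-2 + -1·-7 + -1·-4 = 11
  a_8 = 0·11 + 0·5 + -1·-2 + -1·-7 = 9
  a_9 = 0·9 + 0·11 + -1·5 + -1·-2 = -3
  a_10 = 0·-3 + 0·9 + -1·11 + -1·5 = -16
  a_11 = 0·-16 + 0·-3 + -1·9 + -1·11 = -20
  a_12 = 0·-20 + 0·-16 + -1·-3 + -1·9 = -6
  a_13 = 0·-6 + 0·-20 + -1·-16 + -1·-3 = 19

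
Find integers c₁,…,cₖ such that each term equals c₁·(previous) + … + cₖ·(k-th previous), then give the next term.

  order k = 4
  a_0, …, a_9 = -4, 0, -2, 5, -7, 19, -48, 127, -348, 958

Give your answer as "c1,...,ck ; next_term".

-3,0,1,-2 ; -2651

  a_4 = -3·5 + 0·-2 + 1·0 + -2·-4 = -7
  a_5 = -3·-7 + 0·5 + 1·-2 + -2·0 = 19
  a_6 = -3·19 + 0·-7 + 1·5 + -2·-2 = -48
  a_7 = -3·-48 + 0·19 + 1·-7 + -2·5 = 127
  a_8 = -3·127 + 0·-48 + 1·19 + -2·-7 = -348
  a_9 = -3·-348 + 0·127 + 1·-48 + -2·19 = 958
  a_10 = -3·958 + 0·-348 + 1·127 + -2·-48 = -2651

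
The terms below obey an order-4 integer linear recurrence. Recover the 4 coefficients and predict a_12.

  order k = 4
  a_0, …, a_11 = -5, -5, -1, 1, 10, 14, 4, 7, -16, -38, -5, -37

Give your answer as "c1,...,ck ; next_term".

0,0,1,-3 ; 10

  a_4 = 0·1 + 0·-1 + 1·-5 + -3·-5 = 10
  a_5 = 0·10 + 0·1 + 1·-1 + -3·-5 = 14
  a_6 = 0·14 + 0·10 + 1·1 + -3·-1 = 4
  a_7 = 0·4 + 0·14 + 1·10 + -3·1 = 7
  a_8 = 0·7 + 0·4 + 1·14 + -3·10 = -16
  a_9 = 0·-16 + 0·7 + 1·4 + -3·14 = -38
  a_10 = 0·-38 + 0·-16 + 1·7 + -3·4 = -5
  a_11 = 0·-5 + 0·-38 + 1·-16 + -3·7 = -37
  a_12 = 0·-37 + 0·-5 + 1·-38 + -3·-16 = 10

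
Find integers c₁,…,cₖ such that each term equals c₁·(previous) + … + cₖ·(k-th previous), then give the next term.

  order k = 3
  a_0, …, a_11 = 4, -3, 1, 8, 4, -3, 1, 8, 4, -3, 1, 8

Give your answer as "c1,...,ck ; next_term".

  a_3 = 1·1 + -1·-3 + 1·4 = 8
  a_4 = 1·8 + -1·1 + 1·-3 = 4
  a_5 = 1·4 + -1·8 + 1·1 = -3
  a_6 = 1·-3 + -1·4 + 1·8 = 1
  a_7 = 1·1 + -1·-3 + 1·4 = 8
  a_8 = 1·8 + -1·1 + 1·-3 = 4
  a_9 = 1·4 + -1·8 + 1·1 = -3
  a_10 = 1·-3 + -1·4 + 1·8 = 1
  a_11 = 1·1 + -1·-3 + 1·4 = 8
  a_12 = 1·8 + -1·1 + 1·-3 = 4

1,-1,1 ; 4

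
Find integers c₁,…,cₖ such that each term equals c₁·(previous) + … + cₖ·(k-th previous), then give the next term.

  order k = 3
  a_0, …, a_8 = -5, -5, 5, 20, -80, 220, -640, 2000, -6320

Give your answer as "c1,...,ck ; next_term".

-4,-4,-4 ; 19840

  a_3 = -4·5 + -4·-5 + -4·-5 = 20
  a_4 = -4·20 + -4·5 + -4·-5 = -80
  a_5 = -4·-80 + -4·20 + -4·5 = 220
  a_6 = -4·220 + -4·-80 + -4·20 = -640
  a_7 = -4·-640 + -4·220 + -4·-80 = 2000
  a_8 = -4·2000 + -4·-640 + -4·220 = -6320
  a_9 = -4·-6320 + -4·2000 + -4·-640 = 19840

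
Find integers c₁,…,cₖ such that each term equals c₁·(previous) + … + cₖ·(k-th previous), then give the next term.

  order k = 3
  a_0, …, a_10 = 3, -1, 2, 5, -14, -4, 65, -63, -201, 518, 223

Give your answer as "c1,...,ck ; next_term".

  a_3 = -1·2 + -4·-1 + 1·3 = 5
  a_4 = -1·5 + -4·2 + 1·-1 = -14
  a_5 = -1·-14 + -4·5 + 1·2 = -4
  a_6 = -1·-4 + -4·-14 + 1·5 = 65
  a_7 = -1·65 + -4·-4 + 1·-14 = -63
  a_8 = -1·-63 + -4·65 + 1·-4 = -201
  a_9 = -1·-201 + -4·-63 + 1·65 = 518
  a_10 = -1·518 + -4·-201 + 1·-63 = 223
  a_11 = -1·223 + -4·518 + 1·-201 = -2496

-1,-4,1 ; -2496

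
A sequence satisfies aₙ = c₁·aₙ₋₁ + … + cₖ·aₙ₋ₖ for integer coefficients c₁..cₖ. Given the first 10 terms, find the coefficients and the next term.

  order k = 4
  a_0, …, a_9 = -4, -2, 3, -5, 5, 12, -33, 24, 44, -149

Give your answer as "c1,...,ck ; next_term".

-1,-2,1,-2 ; 151

  a_4 = -1·-5 + -2·3 + 1·-2 + -2·-4 = 5
  a_5 = -1·5 + -2·-5 + 1·3 + -2·-2 = 12
  a_6 = -1·12 + -2·5 + 1·-5 + -2·3 = -33
  a_7 = -1·-33 + -2·12 + 1·5 + -2·-5 = 24
  a_8 = -1·24 + -2·-33 + 1·12 + -2·5 = 44
  a_9 = -1·44 + -2·24 + 1·-33 + -2·12 = -149
  a_10 = -1·-149 + -2·44 + 1·24 + -2·-33 = 151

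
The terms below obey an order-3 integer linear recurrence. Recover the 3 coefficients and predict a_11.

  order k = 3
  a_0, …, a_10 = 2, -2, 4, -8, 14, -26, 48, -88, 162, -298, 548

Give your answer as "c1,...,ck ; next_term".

-1,1,-1 ; -1008

  a_3 = -1·4 + 1·-2 + -1·2 = -8
  a_4 = -1·-8 + 1·4 + -1·-2 = 14
  a_5 = -1·14 + 1·-8 + -1·4 = -26
  a_6 = -1·-26 + 1·14 + -1·-8 = 48
  a_7 = -1·48 + 1·-26 + -1·14 = -88
  a_8 = -1·-88 + 1·48 + -1·-26 = 162
  a_9 = -1·162 + 1·-88 + -1·48 = -298
  a_10 = -1·-298 + 1·162 + -1·-88 = 548
  a_11 = -1·548 + 1·-298 + -1·162 = -1008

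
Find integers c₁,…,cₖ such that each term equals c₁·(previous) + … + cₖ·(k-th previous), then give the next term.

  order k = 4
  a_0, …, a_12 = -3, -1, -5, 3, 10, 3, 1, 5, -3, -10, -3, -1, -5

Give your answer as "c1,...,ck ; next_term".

  a_4 = 1·3 + -1·-5 + 1·-1 + -1·-3 = 10
  a_5 = 1·10 + -1·3 + 1·-5 + -1·-1 = 3
  a_6 = 1·3 + -1·10 + 1·3 + -1·-5 = 1
  a_7 = 1·1 + -1·3 + 1·10 + -1·3 = 5
  a_8 = 1·5 + -1·1 + 1·3 + -1·10 = -3
  a_9 = 1·-3 + -1·5 + 1·1 + -1·3 = -10
  a_10 = 1·-10 + -1·-3 + 1·5 + -1·1 = -3
  a_11 = 1·-3 + -1·-10 + 1·-3 + -1·5 = -1
  a_12 = 1·-1 + -1·-3 + 1·-10 + -1·-3 = -5
  a_13 = 1·-5 + -1·-1 + 1·-3 + -1·-10 = 3

1,-1,1,-1 ; 3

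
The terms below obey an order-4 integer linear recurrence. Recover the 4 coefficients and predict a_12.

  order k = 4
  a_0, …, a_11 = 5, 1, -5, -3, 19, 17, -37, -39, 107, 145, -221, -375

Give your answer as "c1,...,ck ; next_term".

  a_4 = 1·-3 + -2·-5 + 2·1 + 2·5 = 19
  a_5 = 1·19 + -2·-3 + 2·-5 + 2·1 = 17
  a_6 = 1·17 + -2·19 + 2·-3 + 2·-5 = -37
  a_7 = 1·-37 + -2·17 + 2·19 + 2·-3 = -39
  a_8 = 1·-39 + -2·-37 + 2·17 + 2·19 = 107
  a_9 = 1·107 + -2·-39 + 2·-37 + 2·17 = 145
  a_10 = 1·145 + -2·107 + 2·-39 + 2·-37 = -221
  a_11 = 1·-221 + -2·145 + 2·107 + 2·-39 = -375
  a_12 = 1·-375 + -2·-221 + 2·145 + 2·107 = 571

1,-2,2,2 ; 571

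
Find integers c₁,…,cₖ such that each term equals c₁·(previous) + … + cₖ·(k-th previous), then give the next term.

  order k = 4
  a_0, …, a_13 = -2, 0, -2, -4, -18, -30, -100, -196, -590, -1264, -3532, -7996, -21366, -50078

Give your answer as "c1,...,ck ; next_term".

  a_4 = 1·-4 + 4·-2 + -2·0 + 3·-2 = -18
  a_5 = 1·-18 + 4·-4 + -2·-2 + 3·0 = -30
  a_6 = 1·-30 + 4·-18 + -2·-4 + 3·-2 = -100
  a_7 = 1·-100 + 4·-30 + -2·-18 + 3·-4 = -196
  a_8 = 1·-196 + 4·-100 + -2·-30 + 3·-18 = -590
  a_9 = 1·-590 + 4·-196 + -2·-100 + 3·-30 = -1264
  a_10 = 1·-1264 + 4·-590 + -2·-196 + 3·-100 = -3532
  a_11 = 1·-3532 + 4·-1264 + -2·-590 + 3·-196 = -7996
  a_12 = 1·-7996 + 4·-3532 + -2·-1264 + 3·-590 = -21366
  a_13 = 1·-21366 + 4·-7996 + -2·-3532 + 3·-1264 = -50078
  a_14 = 1·-50078 + 4·-21366 + -2·-7996 + 3·-3532 = -130146

1,4,-2,3 ; -130146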